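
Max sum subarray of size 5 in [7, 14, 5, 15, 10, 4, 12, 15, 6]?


[0:5]: 51
[1:6]: 48
[2:7]: 46
[3:8]: 56
[4:9]: 47

Max: 56 at [3:8]


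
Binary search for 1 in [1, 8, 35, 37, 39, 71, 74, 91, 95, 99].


Step 1: lo=0, hi=9, mid=4, val=39
Step 2: lo=0, hi=3, mid=1, val=8
Step 3: lo=0, hi=0, mid=0, val=1

Found at index 0


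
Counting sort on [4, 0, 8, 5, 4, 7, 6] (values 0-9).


Input: [4, 0, 8, 5, 4, 7, 6]
Counts: [1, 0, 0, 0, 2, 1, 1, 1, 1, 0]

Sorted: [0, 4, 4, 5, 6, 7, 8]


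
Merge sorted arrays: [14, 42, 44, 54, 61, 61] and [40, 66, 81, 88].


Take 14 from A
Take 40 from B
Take 42 from A
Take 44 from A
Take 54 from A
Take 61 from A
Take 61 from A

Merged: [14, 40, 42, 44, 54, 61, 61, 66, 81, 88]


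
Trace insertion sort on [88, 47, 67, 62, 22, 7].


Initial: [88, 47, 67, 62, 22, 7]
Insert 47: [47, 88, 67, 62, 22, 7]
Insert 67: [47, 67, 88, 62, 22, 7]
Insert 62: [47, 62, 67, 88, 22, 7]
Insert 22: [22, 47, 62, 67, 88, 7]
Insert 7: [7, 22, 47, 62, 67, 88]

Sorted: [7, 22, 47, 62, 67, 88]


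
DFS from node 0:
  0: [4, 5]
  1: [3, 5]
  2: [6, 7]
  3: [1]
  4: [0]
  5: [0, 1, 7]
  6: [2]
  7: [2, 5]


Visit 0, push [5, 4]
Visit 4, push []
Visit 5, push [7, 1]
Visit 1, push [3]
Visit 3, push []
Visit 7, push [2]
Visit 2, push [6]
Visit 6, push []

DFS order: [0, 4, 5, 1, 3, 7, 2, 6]


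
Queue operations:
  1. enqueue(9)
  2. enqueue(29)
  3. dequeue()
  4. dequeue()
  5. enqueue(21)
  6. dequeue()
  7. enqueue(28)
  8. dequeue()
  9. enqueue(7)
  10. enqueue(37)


enqueue(9) -> [9]
enqueue(29) -> [9, 29]
dequeue()->9, [29]
dequeue()->29, []
enqueue(21) -> [21]
dequeue()->21, []
enqueue(28) -> [28]
dequeue()->28, []
enqueue(7) -> [7]
enqueue(37) -> [7, 37]

Final queue: [7, 37]


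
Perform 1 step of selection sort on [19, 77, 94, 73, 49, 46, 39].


Initial: [19, 77, 94, 73, 49, 46, 39]
Step 1: min=19 at 0
  Swap: [19, 77, 94, 73, 49, 46, 39]

After 1 step: [19, 77, 94, 73, 49, 46, 39]


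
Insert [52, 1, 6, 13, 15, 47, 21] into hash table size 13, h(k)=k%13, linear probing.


Insert 52: h=0 -> slot 0
Insert 1: h=1 -> slot 1
Insert 6: h=6 -> slot 6
Insert 13: h=0, 2 probes -> slot 2
Insert 15: h=2, 1 probes -> slot 3
Insert 47: h=8 -> slot 8
Insert 21: h=8, 1 probes -> slot 9

Table: [52, 1, 13, 15, None, None, 6, None, 47, 21, None, None, None]


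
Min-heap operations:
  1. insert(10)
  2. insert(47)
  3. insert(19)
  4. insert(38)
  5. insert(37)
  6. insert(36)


insert(10) -> [10]
insert(47) -> [10, 47]
insert(19) -> [10, 47, 19]
insert(38) -> [10, 38, 19, 47]
insert(37) -> [10, 37, 19, 47, 38]
insert(36) -> [10, 37, 19, 47, 38, 36]

Final heap: [10, 37, 19, 47, 38, 36]


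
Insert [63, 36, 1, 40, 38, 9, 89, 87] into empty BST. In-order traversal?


Insert 63: root
Insert 36: L from 63
Insert 1: L from 63 -> L from 36
Insert 40: L from 63 -> R from 36
Insert 38: L from 63 -> R from 36 -> L from 40
Insert 9: L from 63 -> L from 36 -> R from 1
Insert 89: R from 63
Insert 87: R from 63 -> L from 89

In-order: [1, 9, 36, 38, 40, 63, 87, 89]


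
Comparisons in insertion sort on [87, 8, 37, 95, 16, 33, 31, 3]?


Algorithm: insertion sort
Input: [87, 8, 37, 95, 16, 33, 31, 3]
Sorted: [3, 8, 16, 31, 33, 37, 87, 95]

24


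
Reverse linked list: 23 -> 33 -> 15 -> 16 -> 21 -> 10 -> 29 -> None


Step 1: curr=23, set curr.next=prev(None) | reversed so far: 23
Step 2: curr=33, set curr.next=prev(23) | reversed so far: 33 -> 23
Step 3: curr=15, set curr.next=prev(33) | reversed so far: 15 -> 33 -> 23
Step 4: curr=16, set curr.next=prev(15) | reversed so far: 16 -> 15 -> 33 -> 23
Step 5: curr=21, set curr.next=prev(16) | reversed so far: 21 -> 16 -> 15 -> 33 -> 23
Step 6: curr=10, set curr.next=prev(21) | reversed so far: 10 -> 21 -> 16 -> 15 -> 33 -> 23
Step 7: curr=29, set curr.next=prev(10) | reversed so far: 29 -> 10 -> 21 -> 16 -> 15 -> 33 -> 23

29 -> 10 -> 21 -> 16 -> 15 -> 33 -> 23 -> None


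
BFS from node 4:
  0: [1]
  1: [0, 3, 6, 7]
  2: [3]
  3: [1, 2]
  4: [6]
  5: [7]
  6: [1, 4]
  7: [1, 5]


Visit 4, enqueue [6]
Visit 6, enqueue [1]
Visit 1, enqueue [0, 3, 7]
Visit 0, enqueue []
Visit 3, enqueue [2]
Visit 7, enqueue [5]
Visit 2, enqueue []
Visit 5, enqueue []

BFS order: [4, 6, 1, 0, 3, 7, 2, 5]


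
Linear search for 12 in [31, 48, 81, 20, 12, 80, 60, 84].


i=0: 31!=12
i=1: 48!=12
i=2: 81!=12
i=3: 20!=12
i=4: 12==12 found!

Found at 4, 5 comps


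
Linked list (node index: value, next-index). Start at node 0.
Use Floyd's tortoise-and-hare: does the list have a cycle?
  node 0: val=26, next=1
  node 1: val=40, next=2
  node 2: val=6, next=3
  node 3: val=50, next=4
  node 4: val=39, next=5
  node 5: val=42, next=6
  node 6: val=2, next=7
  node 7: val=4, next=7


Floyd's tortoise (slow, +1) and hare (fast, +2):
  init: slow=0, fast=0
  step 1: slow=1, fast=2
  step 2: slow=2, fast=4
  step 3: slow=3, fast=6
  step 4: slow=4, fast=7
  step 5: slow=5, fast=7
  step 6: slow=6, fast=7
  step 7: slow=7, fast=7
  slow == fast at node 7: cycle detected

Cycle: yes


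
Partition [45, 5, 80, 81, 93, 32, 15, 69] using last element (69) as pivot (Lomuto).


Pivot: 69
  45 <= 69: advance i (no swap)
  5 <= 69: advance i (no swap)
  32 <= 69: swap -> [45, 5, 32, 81, 93, 80, 15, 69]
  15 <= 69: swap -> [45, 5, 32, 15, 93, 80, 81, 69]
Place pivot at 4: [45, 5, 32, 15, 69, 80, 81, 93]

Partitioned: [45, 5, 32, 15, 69, 80, 81, 93]


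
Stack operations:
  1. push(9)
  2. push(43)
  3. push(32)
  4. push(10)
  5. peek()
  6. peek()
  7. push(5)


push(9) -> [9]
push(43) -> [9, 43]
push(32) -> [9, 43, 32]
push(10) -> [9, 43, 32, 10]
peek()->10
peek()->10
push(5) -> [9, 43, 32, 10, 5]

Final stack: [9, 43, 32, 10, 5]


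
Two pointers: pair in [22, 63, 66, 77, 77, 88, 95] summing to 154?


lo=0(22)+hi=6(95)=117
lo=1(63)+hi=6(95)=158
lo=1(63)+hi=5(88)=151
lo=2(66)+hi=5(88)=154

Yes: 66+88=154


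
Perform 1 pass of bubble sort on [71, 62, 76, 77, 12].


Initial: [71, 62, 76, 77, 12]
Pass 1: [62, 71, 76, 12, 77] (2 swaps)

After 1 pass: [62, 71, 76, 12, 77]


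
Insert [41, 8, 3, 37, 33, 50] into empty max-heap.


Insert 41: [41]
Insert 8: [41, 8]
Insert 3: [41, 8, 3]
Insert 37: [41, 37, 3, 8]
Insert 33: [41, 37, 3, 8, 33]
Insert 50: [50, 37, 41, 8, 33, 3]

Final heap: [50, 37, 41, 8, 33, 3]


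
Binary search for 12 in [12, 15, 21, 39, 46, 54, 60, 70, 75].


Step 1: lo=0, hi=8, mid=4, val=46
Step 2: lo=0, hi=3, mid=1, val=15
Step 3: lo=0, hi=0, mid=0, val=12

Found at index 0


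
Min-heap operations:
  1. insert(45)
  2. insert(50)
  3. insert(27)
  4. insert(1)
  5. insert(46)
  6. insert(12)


insert(45) -> [45]
insert(50) -> [45, 50]
insert(27) -> [27, 50, 45]
insert(1) -> [1, 27, 45, 50]
insert(46) -> [1, 27, 45, 50, 46]
insert(12) -> [1, 27, 12, 50, 46, 45]

Final heap: [1, 27, 12, 50, 46, 45]


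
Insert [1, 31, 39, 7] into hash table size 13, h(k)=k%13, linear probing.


Insert 1: h=1 -> slot 1
Insert 31: h=5 -> slot 5
Insert 39: h=0 -> slot 0
Insert 7: h=7 -> slot 7

Table: [39, 1, None, None, None, 31, None, 7, None, None, None, None, None]


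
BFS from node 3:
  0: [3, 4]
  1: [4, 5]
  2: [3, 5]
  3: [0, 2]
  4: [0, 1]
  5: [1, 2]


Visit 3, enqueue [0, 2]
Visit 0, enqueue [4]
Visit 2, enqueue [5]
Visit 4, enqueue [1]
Visit 5, enqueue []
Visit 1, enqueue []

BFS order: [3, 0, 2, 4, 5, 1]


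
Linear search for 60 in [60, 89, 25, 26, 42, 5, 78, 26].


i=0: 60==60 found!

Found at 0, 1 comps


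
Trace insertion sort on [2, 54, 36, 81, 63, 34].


Initial: [2, 54, 36, 81, 63, 34]
Insert 54: [2, 54, 36, 81, 63, 34]
Insert 36: [2, 36, 54, 81, 63, 34]
Insert 81: [2, 36, 54, 81, 63, 34]
Insert 63: [2, 36, 54, 63, 81, 34]
Insert 34: [2, 34, 36, 54, 63, 81]

Sorted: [2, 34, 36, 54, 63, 81]


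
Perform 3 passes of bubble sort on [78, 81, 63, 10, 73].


Initial: [78, 81, 63, 10, 73]
Pass 1: [78, 63, 10, 73, 81] (3 swaps)
Pass 2: [63, 10, 73, 78, 81] (3 swaps)
Pass 3: [10, 63, 73, 78, 81] (1 swaps)

After 3 passes: [10, 63, 73, 78, 81]


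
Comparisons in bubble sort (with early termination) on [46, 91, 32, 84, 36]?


Algorithm: bubble sort (with early termination)
Input: [46, 91, 32, 84, 36]
Sorted: [32, 36, 46, 84, 91]

10


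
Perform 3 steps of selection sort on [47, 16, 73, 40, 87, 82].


Initial: [47, 16, 73, 40, 87, 82]
Step 1: min=16 at 1
  Swap: [16, 47, 73, 40, 87, 82]
Step 2: min=40 at 3
  Swap: [16, 40, 73, 47, 87, 82]
Step 3: min=47 at 3
  Swap: [16, 40, 47, 73, 87, 82]

After 3 steps: [16, 40, 47, 73, 87, 82]


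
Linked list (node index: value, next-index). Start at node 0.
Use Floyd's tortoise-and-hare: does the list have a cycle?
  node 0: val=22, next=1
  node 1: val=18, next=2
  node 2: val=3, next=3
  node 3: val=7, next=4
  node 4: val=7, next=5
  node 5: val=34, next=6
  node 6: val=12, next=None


Floyd's tortoise (slow, +1) and hare (fast, +2):
  init: slow=0, fast=0
  step 1: slow=1, fast=2
  step 2: slow=2, fast=4
  step 3: slow=3, fast=6
  step 4: fast -> None, no cycle

Cycle: no


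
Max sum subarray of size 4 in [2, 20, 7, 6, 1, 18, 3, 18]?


[0:4]: 35
[1:5]: 34
[2:6]: 32
[3:7]: 28
[4:8]: 40

Max: 40 at [4:8]


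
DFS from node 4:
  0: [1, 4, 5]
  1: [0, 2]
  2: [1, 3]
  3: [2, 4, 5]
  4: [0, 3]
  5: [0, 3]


Visit 4, push [3, 0]
Visit 0, push [5, 1]
Visit 1, push [2]
Visit 2, push [3]
Visit 3, push [5]
Visit 5, push []

DFS order: [4, 0, 1, 2, 3, 5]


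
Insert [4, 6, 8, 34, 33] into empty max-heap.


Insert 4: [4]
Insert 6: [6, 4]
Insert 8: [8, 4, 6]
Insert 34: [34, 8, 6, 4]
Insert 33: [34, 33, 6, 4, 8]

Final heap: [34, 33, 6, 4, 8]


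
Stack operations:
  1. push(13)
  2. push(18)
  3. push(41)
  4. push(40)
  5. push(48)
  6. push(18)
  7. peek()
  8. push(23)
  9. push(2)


push(13) -> [13]
push(18) -> [13, 18]
push(41) -> [13, 18, 41]
push(40) -> [13, 18, 41, 40]
push(48) -> [13, 18, 41, 40, 48]
push(18) -> [13, 18, 41, 40, 48, 18]
peek()->18
push(23) -> [13, 18, 41, 40, 48, 18, 23]
push(2) -> [13, 18, 41, 40, 48, 18, 23, 2]

Final stack: [13, 18, 41, 40, 48, 18, 23, 2]


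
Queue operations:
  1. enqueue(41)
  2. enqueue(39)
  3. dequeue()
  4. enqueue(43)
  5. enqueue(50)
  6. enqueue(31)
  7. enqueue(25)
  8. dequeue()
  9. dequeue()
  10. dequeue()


enqueue(41) -> [41]
enqueue(39) -> [41, 39]
dequeue()->41, [39]
enqueue(43) -> [39, 43]
enqueue(50) -> [39, 43, 50]
enqueue(31) -> [39, 43, 50, 31]
enqueue(25) -> [39, 43, 50, 31, 25]
dequeue()->39, [43, 50, 31, 25]
dequeue()->43, [50, 31, 25]
dequeue()->50, [31, 25]

Final queue: [31, 25]


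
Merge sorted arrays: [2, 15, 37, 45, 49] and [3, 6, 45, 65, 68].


Take 2 from A
Take 3 from B
Take 6 from B
Take 15 from A
Take 37 from A
Take 45 from A
Take 45 from B
Take 49 from A

Merged: [2, 3, 6, 15, 37, 45, 45, 49, 65, 68]


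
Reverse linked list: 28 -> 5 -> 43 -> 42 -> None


Step 1: curr=28, set curr.next=prev(None) | reversed so far: 28
Step 2: curr=5, set curr.next=prev(28) | reversed so far: 5 -> 28
Step 3: curr=43, set curr.next=prev(5) | reversed so far: 43 -> 5 -> 28
Step 4: curr=42, set curr.next=prev(43) | reversed so far: 42 -> 43 -> 5 -> 28

42 -> 43 -> 5 -> 28 -> None


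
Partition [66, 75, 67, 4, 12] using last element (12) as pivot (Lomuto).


Pivot: 12
  4 <= 12: swap -> [4, 75, 67, 66, 12]
Place pivot at 1: [4, 12, 67, 66, 75]

Partitioned: [4, 12, 67, 66, 75]


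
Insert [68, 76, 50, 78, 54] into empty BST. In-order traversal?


Insert 68: root
Insert 76: R from 68
Insert 50: L from 68
Insert 78: R from 68 -> R from 76
Insert 54: L from 68 -> R from 50

In-order: [50, 54, 68, 76, 78]


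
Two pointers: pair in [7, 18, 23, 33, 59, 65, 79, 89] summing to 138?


lo=0(7)+hi=7(89)=96
lo=1(18)+hi=7(89)=107
lo=2(23)+hi=7(89)=112
lo=3(33)+hi=7(89)=122
lo=4(59)+hi=7(89)=148
lo=4(59)+hi=6(79)=138

Yes: 59+79=138


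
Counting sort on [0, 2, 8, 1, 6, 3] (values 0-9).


Input: [0, 2, 8, 1, 6, 3]
Counts: [1, 1, 1, 1, 0, 0, 1, 0, 1, 0]

Sorted: [0, 1, 2, 3, 6, 8]


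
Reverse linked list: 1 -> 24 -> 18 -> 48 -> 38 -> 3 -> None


Step 1: curr=1, set curr.next=prev(None) | reversed so far: 1
Step 2: curr=24, set curr.next=prev(1) | reversed so far: 24 -> 1
Step 3: curr=18, set curr.next=prev(24) | reversed so far: 18 -> 24 -> 1
Step 4: curr=48, set curr.next=prev(18) | reversed so far: 48 -> 18 -> 24 -> 1
Step 5: curr=38, set curr.next=prev(48) | reversed so far: 38 -> 48 -> 18 -> 24 -> 1
Step 6: curr=3, set curr.next=prev(38) | reversed so far: 3 -> 38 -> 48 -> 18 -> 24 -> 1

3 -> 38 -> 48 -> 18 -> 24 -> 1 -> None


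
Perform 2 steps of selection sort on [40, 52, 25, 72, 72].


Initial: [40, 52, 25, 72, 72]
Step 1: min=25 at 2
  Swap: [25, 52, 40, 72, 72]
Step 2: min=40 at 2
  Swap: [25, 40, 52, 72, 72]

After 2 steps: [25, 40, 52, 72, 72]


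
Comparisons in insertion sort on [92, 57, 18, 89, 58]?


Algorithm: insertion sort
Input: [92, 57, 18, 89, 58]
Sorted: [18, 57, 58, 89, 92]

8


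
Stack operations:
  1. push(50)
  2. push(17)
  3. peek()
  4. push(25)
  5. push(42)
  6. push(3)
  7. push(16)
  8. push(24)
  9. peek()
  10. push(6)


push(50) -> [50]
push(17) -> [50, 17]
peek()->17
push(25) -> [50, 17, 25]
push(42) -> [50, 17, 25, 42]
push(3) -> [50, 17, 25, 42, 3]
push(16) -> [50, 17, 25, 42, 3, 16]
push(24) -> [50, 17, 25, 42, 3, 16, 24]
peek()->24
push(6) -> [50, 17, 25, 42, 3, 16, 24, 6]

Final stack: [50, 17, 25, 42, 3, 16, 24, 6]


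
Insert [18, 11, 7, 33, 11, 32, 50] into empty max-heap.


Insert 18: [18]
Insert 11: [18, 11]
Insert 7: [18, 11, 7]
Insert 33: [33, 18, 7, 11]
Insert 11: [33, 18, 7, 11, 11]
Insert 32: [33, 18, 32, 11, 11, 7]
Insert 50: [50, 18, 33, 11, 11, 7, 32]

Final heap: [50, 18, 33, 11, 11, 7, 32]


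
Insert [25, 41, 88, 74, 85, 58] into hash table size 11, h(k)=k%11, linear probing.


Insert 25: h=3 -> slot 3
Insert 41: h=8 -> slot 8
Insert 88: h=0 -> slot 0
Insert 74: h=8, 1 probes -> slot 9
Insert 85: h=8, 2 probes -> slot 10
Insert 58: h=3, 1 probes -> slot 4

Table: [88, None, None, 25, 58, None, None, None, 41, 74, 85]


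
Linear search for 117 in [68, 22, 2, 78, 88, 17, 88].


i=0: 68!=117
i=1: 22!=117
i=2: 2!=117
i=3: 78!=117
i=4: 88!=117
i=5: 17!=117
i=6: 88!=117

Not found, 7 comps


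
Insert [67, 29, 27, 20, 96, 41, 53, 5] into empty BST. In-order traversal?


Insert 67: root
Insert 29: L from 67
Insert 27: L from 67 -> L from 29
Insert 20: L from 67 -> L from 29 -> L from 27
Insert 96: R from 67
Insert 41: L from 67 -> R from 29
Insert 53: L from 67 -> R from 29 -> R from 41
Insert 5: L from 67 -> L from 29 -> L from 27 -> L from 20

In-order: [5, 20, 27, 29, 41, 53, 67, 96]


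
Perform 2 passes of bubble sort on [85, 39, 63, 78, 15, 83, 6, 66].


Initial: [85, 39, 63, 78, 15, 83, 6, 66]
Pass 1: [39, 63, 78, 15, 83, 6, 66, 85] (7 swaps)
Pass 2: [39, 63, 15, 78, 6, 66, 83, 85] (3 swaps)

After 2 passes: [39, 63, 15, 78, 6, 66, 83, 85]


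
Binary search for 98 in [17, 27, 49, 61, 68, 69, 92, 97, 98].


Step 1: lo=0, hi=8, mid=4, val=68
Step 2: lo=5, hi=8, mid=6, val=92
Step 3: lo=7, hi=8, mid=7, val=97
Step 4: lo=8, hi=8, mid=8, val=98

Found at index 8


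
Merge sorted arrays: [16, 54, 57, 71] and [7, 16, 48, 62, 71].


Take 7 from B
Take 16 from A
Take 16 from B
Take 48 from B
Take 54 from A
Take 57 from A
Take 62 from B
Take 71 from A

Merged: [7, 16, 16, 48, 54, 57, 62, 71, 71]


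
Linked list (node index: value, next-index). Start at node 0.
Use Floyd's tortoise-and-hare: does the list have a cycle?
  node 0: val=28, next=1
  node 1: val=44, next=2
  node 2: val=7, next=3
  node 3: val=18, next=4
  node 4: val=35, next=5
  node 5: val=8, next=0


Floyd's tortoise (slow, +1) and hare (fast, +2):
  init: slow=0, fast=0
  step 1: slow=1, fast=2
  step 2: slow=2, fast=4
  step 3: slow=3, fast=0
  step 4: slow=4, fast=2
  step 5: slow=5, fast=4
  step 6: slow=0, fast=0
  slow == fast at node 0: cycle detected

Cycle: yes


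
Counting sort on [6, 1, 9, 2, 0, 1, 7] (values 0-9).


Input: [6, 1, 9, 2, 0, 1, 7]
Counts: [1, 2, 1, 0, 0, 0, 1, 1, 0, 1]

Sorted: [0, 1, 1, 2, 6, 7, 9]


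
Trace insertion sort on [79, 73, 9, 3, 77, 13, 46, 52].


Initial: [79, 73, 9, 3, 77, 13, 46, 52]
Insert 73: [73, 79, 9, 3, 77, 13, 46, 52]
Insert 9: [9, 73, 79, 3, 77, 13, 46, 52]
Insert 3: [3, 9, 73, 79, 77, 13, 46, 52]
Insert 77: [3, 9, 73, 77, 79, 13, 46, 52]
Insert 13: [3, 9, 13, 73, 77, 79, 46, 52]
Insert 46: [3, 9, 13, 46, 73, 77, 79, 52]
Insert 52: [3, 9, 13, 46, 52, 73, 77, 79]

Sorted: [3, 9, 13, 46, 52, 73, 77, 79]


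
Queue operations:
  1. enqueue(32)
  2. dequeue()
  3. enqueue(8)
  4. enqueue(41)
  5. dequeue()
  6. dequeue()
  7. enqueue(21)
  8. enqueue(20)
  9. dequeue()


enqueue(32) -> [32]
dequeue()->32, []
enqueue(8) -> [8]
enqueue(41) -> [8, 41]
dequeue()->8, [41]
dequeue()->41, []
enqueue(21) -> [21]
enqueue(20) -> [21, 20]
dequeue()->21, [20]

Final queue: [20]


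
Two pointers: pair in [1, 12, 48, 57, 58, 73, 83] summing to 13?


lo=0(1)+hi=6(83)=84
lo=0(1)+hi=5(73)=74
lo=0(1)+hi=4(58)=59
lo=0(1)+hi=3(57)=58
lo=0(1)+hi=2(48)=49
lo=0(1)+hi=1(12)=13

Yes: 1+12=13


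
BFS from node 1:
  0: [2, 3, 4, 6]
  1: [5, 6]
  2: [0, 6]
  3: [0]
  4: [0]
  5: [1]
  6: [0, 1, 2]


Visit 1, enqueue [5, 6]
Visit 5, enqueue []
Visit 6, enqueue [0, 2]
Visit 0, enqueue [3, 4]
Visit 2, enqueue []
Visit 3, enqueue []
Visit 4, enqueue []

BFS order: [1, 5, 6, 0, 2, 3, 4]


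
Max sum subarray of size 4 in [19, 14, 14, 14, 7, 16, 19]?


[0:4]: 61
[1:5]: 49
[2:6]: 51
[3:7]: 56

Max: 61 at [0:4]


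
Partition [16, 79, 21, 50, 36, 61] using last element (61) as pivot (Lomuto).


Pivot: 61
  16 <= 61: advance i (no swap)
  21 <= 61: swap -> [16, 21, 79, 50, 36, 61]
  50 <= 61: swap -> [16, 21, 50, 79, 36, 61]
  36 <= 61: swap -> [16, 21, 50, 36, 79, 61]
Place pivot at 4: [16, 21, 50, 36, 61, 79]

Partitioned: [16, 21, 50, 36, 61, 79]


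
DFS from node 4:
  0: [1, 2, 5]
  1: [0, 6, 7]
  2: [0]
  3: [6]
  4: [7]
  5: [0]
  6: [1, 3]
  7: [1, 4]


Visit 4, push [7]
Visit 7, push [1]
Visit 1, push [6, 0]
Visit 0, push [5, 2]
Visit 2, push []
Visit 5, push []
Visit 6, push [3]
Visit 3, push []

DFS order: [4, 7, 1, 0, 2, 5, 6, 3]


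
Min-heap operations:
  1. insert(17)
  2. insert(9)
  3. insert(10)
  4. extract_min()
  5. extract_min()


insert(17) -> [17]
insert(9) -> [9, 17]
insert(10) -> [9, 17, 10]
extract_min()->9, [10, 17]
extract_min()->10, [17]

Final heap: [17]


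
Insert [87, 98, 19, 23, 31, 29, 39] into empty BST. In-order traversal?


Insert 87: root
Insert 98: R from 87
Insert 19: L from 87
Insert 23: L from 87 -> R from 19
Insert 31: L from 87 -> R from 19 -> R from 23
Insert 29: L from 87 -> R from 19 -> R from 23 -> L from 31
Insert 39: L from 87 -> R from 19 -> R from 23 -> R from 31

In-order: [19, 23, 29, 31, 39, 87, 98]


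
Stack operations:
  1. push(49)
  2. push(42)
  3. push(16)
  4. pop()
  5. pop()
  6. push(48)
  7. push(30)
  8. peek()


push(49) -> [49]
push(42) -> [49, 42]
push(16) -> [49, 42, 16]
pop()->16, [49, 42]
pop()->42, [49]
push(48) -> [49, 48]
push(30) -> [49, 48, 30]
peek()->30

Final stack: [49, 48, 30]


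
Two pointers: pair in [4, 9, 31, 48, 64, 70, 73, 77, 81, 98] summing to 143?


lo=0(4)+hi=9(98)=102
lo=1(9)+hi=9(98)=107
lo=2(31)+hi=9(98)=129
lo=3(48)+hi=9(98)=146
lo=3(48)+hi=8(81)=129
lo=4(64)+hi=8(81)=145
lo=4(64)+hi=7(77)=141
lo=5(70)+hi=7(77)=147
lo=5(70)+hi=6(73)=143

Yes: 70+73=143


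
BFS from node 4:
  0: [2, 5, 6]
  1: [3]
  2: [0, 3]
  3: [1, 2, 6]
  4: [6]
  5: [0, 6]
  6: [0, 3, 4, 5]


Visit 4, enqueue [6]
Visit 6, enqueue [0, 3, 5]
Visit 0, enqueue [2]
Visit 3, enqueue [1]
Visit 5, enqueue []
Visit 2, enqueue []
Visit 1, enqueue []

BFS order: [4, 6, 0, 3, 5, 2, 1]


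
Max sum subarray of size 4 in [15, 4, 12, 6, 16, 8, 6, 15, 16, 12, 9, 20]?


[0:4]: 37
[1:5]: 38
[2:6]: 42
[3:7]: 36
[4:8]: 45
[5:9]: 45
[6:10]: 49
[7:11]: 52
[8:12]: 57

Max: 57 at [8:12]


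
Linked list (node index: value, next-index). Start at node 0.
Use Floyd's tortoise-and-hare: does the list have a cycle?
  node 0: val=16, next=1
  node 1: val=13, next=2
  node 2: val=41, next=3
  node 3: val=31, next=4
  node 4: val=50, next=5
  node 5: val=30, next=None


Floyd's tortoise (slow, +1) and hare (fast, +2):
  init: slow=0, fast=0
  step 1: slow=1, fast=2
  step 2: slow=2, fast=4
  step 3: fast 4->5->None, no cycle

Cycle: no


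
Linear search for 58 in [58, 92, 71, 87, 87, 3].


i=0: 58==58 found!

Found at 0, 1 comps


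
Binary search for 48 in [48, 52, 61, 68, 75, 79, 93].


Step 1: lo=0, hi=6, mid=3, val=68
Step 2: lo=0, hi=2, mid=1, val=52
Step 3: lo=0, hi=0, mid=0, val=48

Found at index 0


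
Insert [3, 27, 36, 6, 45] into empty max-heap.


Insert 3: [3]
Insert 27: [27, 3]
Insert 36: [36, 3, 27]
Insert 6: [36, 6, 27, 3]
Insert 45: [45, 36, 27, 3, 6]

Final heap: [45, 36, 27, 3, 6]


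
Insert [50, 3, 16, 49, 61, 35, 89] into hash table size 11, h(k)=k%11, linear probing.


Insert 50: h=6 -> slot 6
Insert 3: h=3 -> slot 3
Insert 16: h=5 -> slot 5
Insert 49: h=5, 2 probes -> slot 7
Insert 61: h=6, 2 probes -> slot 8
Insert 35: h=2 -> slot 2
Insert 89: h=1 -> slot 1

Table: [None, 89, 35, 3, None, 16, 50, 49, 61, None, None]


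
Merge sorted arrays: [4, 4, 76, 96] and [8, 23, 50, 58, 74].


Take 4 from A
Take 4 from A
Take 8 from B
Take 23 from B
Take 50 from B
Take 58 from B
Take 74 from B

Merged: [4, 4, 8, 23, 50, 58, 74, 76, 96]


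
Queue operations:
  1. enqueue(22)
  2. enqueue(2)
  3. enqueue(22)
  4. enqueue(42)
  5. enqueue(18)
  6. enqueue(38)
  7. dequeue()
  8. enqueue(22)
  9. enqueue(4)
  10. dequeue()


enqueue(22) -> [22]
enqueue(2) -> [22, 2]
enqueue(22) -> [22, 2, 22]
enqueue(42) -> [22, 2, 22, 42]
enqueue(18) -> [22, 2, 22, 42, 18]
enqueue(38) -> [22, 2, 22, 42, 18, 38]
dequeue()->22, [2, 22, 42, 18, 38]
enqueue(22) -> [2, 22, 42, 18, 38, 22]
enqueue(4) -> [2, 22, 42, 18, 38, 22, 4]
dequeue()->2, [22, 42, 18, 38, 22, 4]

Final queue: [22, 42, 18, 38, 22, 4]


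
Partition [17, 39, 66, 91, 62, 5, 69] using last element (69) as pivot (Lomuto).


Pivot: 69
  17 <= 69: advance i (no swap)
  39 <= 69: advance i (no swap)
  66 <= 69: advance i (no swap)
  62 <= 69: swap -> [17, 39, 66, 62, 91, 5, 69]
  5 <= 69: swap -> [17, 39, 66, 62, 5, 91, 69]
Place pivot at 5: [17, 39, 66, 62, 5, 69, 91]

Partitioned: [17, 39, 66, 62, 5, 69, 91]


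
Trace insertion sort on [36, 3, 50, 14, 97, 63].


Initial: [36, 3, 50, 14, 97, 63]
Insert 3: [3, 36, 50, 14, 97, 63]
Insert 50: [3, 36, 50, 14, 97, 63]
Insert 14: [3, 14, 36, 50, 97, 63]
Insert 97: [3, 14, 36, 50, 97, 63]
Insert 63: [3, 14, 36, 50, 63, 97]

Sorted: [3, 14, 36, 50, 63, 97]


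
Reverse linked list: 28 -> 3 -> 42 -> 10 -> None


Step 1: curr=28, set curr.next=prev(None) | reversed so far: 28
Step 2: curr=3, set curr.next=prev(28) | reversed so far: 3 -> 28
Step 3: curr=42, set curr.next=prev(3) | reversed so far: 42 -> 3 -> 28
Step 4: curr=10, set curr.next=prev(42) | reversed so far: 10 -> 42 -> 3 -> 28

10 -> 42 -> 3 -> 28 -> None


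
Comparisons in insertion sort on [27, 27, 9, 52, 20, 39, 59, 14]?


Algorithm: insertion sort
Input: [27, 27, 9, 52, 20, 39, 59, 14]
Sorted: [9, 14, 20, 27, 27, 39, 52, 59]

18


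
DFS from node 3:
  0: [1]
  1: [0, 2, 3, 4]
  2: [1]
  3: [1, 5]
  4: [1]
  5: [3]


Visit 3, push [5, 1]
Visit 1, push [4, 2, 0]
Visit 0, push []
Visit 2, push []
Visit 4, push []
Visit 5, push []

DFS order: [3, 1, 0, 2, 4, 5]


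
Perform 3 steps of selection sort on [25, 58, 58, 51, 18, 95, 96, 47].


Initial: [25, 58, 58, 51, 18, 95, 96, 47]
Step 1: min=18 at 4
  Swap: [18, 58, 58, 51, 25, 95, 96, 47]
Step 2: min=25 at 4
  Swap: [18, 25, 58, 51, 58, 95, 96, 47]
Step 3: min=47 at 7
  Swap: [18, 25, 47, 51, 58, 95, 96, 58]

After 3 steps: [18, 25, 47, 51, 58, 95, 96, 58]


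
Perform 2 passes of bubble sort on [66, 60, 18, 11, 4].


Initial: [66, 60, 18, 11, 4]
Pass 1: [60, 18, 11, 4, 66] (4 swaps)
Pass 2: [18, 11, 4, 60, 66] (3 swaps)

After 2 passes: [18, 11, 4, 60, 66]


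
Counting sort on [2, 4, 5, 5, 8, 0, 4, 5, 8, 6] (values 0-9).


Input: [2, 4, 5, 5, 8, 0, 4, 5, 8, 6]
Counts: [1, 0, 1, 0, 2, 3, 1, 0, 2, 0]

Sorted: [0, 2, 4, 4, 5, 5, 5, 6, 8, 8]


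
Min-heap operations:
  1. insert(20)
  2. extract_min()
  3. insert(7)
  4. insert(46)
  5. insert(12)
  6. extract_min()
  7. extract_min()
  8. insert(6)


insert(20) -> [20]
extract_min()->20, []
insert(7) -> [7]
insert(46) -> [7, 46]
insert(12) -> [7, 46, 12]
extract_min()->7, [12, 46]
extract_min()->12, [46]
insert(6) -> [6, 46]

Final heap: [6, 46]


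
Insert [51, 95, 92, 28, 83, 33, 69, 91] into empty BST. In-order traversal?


Insert 51: root
Insert 95: R from 51
Insert 92: R from 51 -> L from 95
Insert 28: L from 51
Insert 83: R from 51 -> L from 95 -> L from 92
Insert 33: L from 51 -> R from 28
Insert 69: R from 51 -> L from 95 -> L from 92 -> L from 83
Insert 91: R from 51 -> L from 95 -> L from 92 -> R from 83

In-order: [28, 33, 51, 69, 83, 91, 92, 95]


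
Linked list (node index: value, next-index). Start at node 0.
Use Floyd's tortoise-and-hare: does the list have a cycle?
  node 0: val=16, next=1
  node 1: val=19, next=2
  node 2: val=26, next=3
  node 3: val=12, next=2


Floyd's tortoise (slow, +1) and hare (fast, +2):
  init: slow=0, fast=0
  step 1: slow=1, fast=2
  step 2: slow=2, fast=2
  slow == fast at node 2: cycle detected

Cycle: yes


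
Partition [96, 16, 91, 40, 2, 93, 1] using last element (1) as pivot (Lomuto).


Pivot: 1
Place pivot at 0: [1, 16, 91, 40, 2, 93, 96]

Partitioned: [1, 16, 91, 40, 2, 93, 96]


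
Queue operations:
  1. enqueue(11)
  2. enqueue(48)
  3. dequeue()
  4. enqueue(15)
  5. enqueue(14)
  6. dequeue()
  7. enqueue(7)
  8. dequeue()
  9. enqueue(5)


enqueue(11) -> [11]
enqueue(48) -> [11, 48]
dequeue()->11, [48]
enqueue(15) -> [48, 15]
enqueue(14) -> [48, 15, 14]
dequeue()->48, [15, 14]
enqueue(7) -> [15, 14, 7]
dequeue()->15, [14, 7]
enqueue(5) -> [14, 7, 5]

Final queue: [14, 7, 5]


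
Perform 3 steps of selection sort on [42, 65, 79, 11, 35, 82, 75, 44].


Initial: [42, 65, 79, 11, 35, 82, 75, 44]
Step 1: min=11 at 3
  Swap: [11, 65, 79, 42, 35, 82, 75, 44]
Step 2: min=35 at 4
  Swap: [11, 35, 79, 42, 65, 82, 75, 44]
Step 3: min=42 at 3
  Swap: [11, 35, 42, 79, 65, 82, 75, 44]

After 3 steps: [11, 35, 42, 79, 65, 82, 75, 44]


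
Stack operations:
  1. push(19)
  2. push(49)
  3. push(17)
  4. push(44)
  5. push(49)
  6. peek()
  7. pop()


push(19) -> [19]
push(49) -> [19, 49]
push(17) -> [19, 49, 17]
push(44) -> [19, 49, 17, 44]
push(49) -> [19, 49, 17, 44, 49]
peek()->49
pop()->49, [19, 49, 17, 44]

Final stack: [19, 49, 17, 44]


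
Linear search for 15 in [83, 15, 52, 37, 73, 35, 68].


i=0: 83!=15
i=1: 15==15 found!

Found at 1, 2 comps


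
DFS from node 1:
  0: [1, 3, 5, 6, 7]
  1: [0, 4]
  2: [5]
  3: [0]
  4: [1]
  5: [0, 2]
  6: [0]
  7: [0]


Visit 1, push [4, 0]
Visit 0, push [7, 6, 5, 3]
Visit 3, push []
Visit 5, push [2]
Visit 2, push []
Visit 6, push []
Visit 7, push []
Visit 4, push []

DFS order: [1, 0, 3, 5, 2, 6, 7, 4]


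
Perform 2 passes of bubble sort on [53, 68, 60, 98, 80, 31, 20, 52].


Initial: [53, 68, 60, 98, 80, 31, 20, 52]
Pass 1: [53, 60, 68, 80, 31, 20, 52, 98] (5 swaps)
Pass 2: [53, 60, 68, 31, 20, 52, 80, 98] (3 swaps)

After 2 passes: [53, 60, 68, 31, 20, 52, 80, 98]


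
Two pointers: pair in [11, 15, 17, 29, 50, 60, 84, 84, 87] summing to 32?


lo=0(11)+hi=8(87)=98
lo=0(11)+hi=7(84)=95
lo=0(11)+hi=6(84)=95
lo=0(11)+hi=5(60)=71
lo=0(11)+hi=4(50)=61
lo=0(11)+hi=3(29)=40
lo=0(11)+hi=2(17)=28
lo=1(15)+hi=2(17)=32

Yes: 15+17=32


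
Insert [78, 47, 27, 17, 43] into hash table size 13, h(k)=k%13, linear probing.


Insert 78: h=0 -> slot 0
Insert 47: h=8 -> slot 8
Insert 27: h=1 -> slot 1
Insert 17: h=4 -> slot 4
Insert 43: h=4, 1 probes -> slot 5

Table: [78, 27, None, None, 17, 43, None, None, 47, None, None, None, None]


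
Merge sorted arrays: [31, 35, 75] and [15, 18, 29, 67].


Take 15 from B
Take 18 from B
Take 29 from B
Take 31 from A
Take 35 from A
Take 67 from B

Merged: [15, 18, 29, 31, 35, 67, 75]


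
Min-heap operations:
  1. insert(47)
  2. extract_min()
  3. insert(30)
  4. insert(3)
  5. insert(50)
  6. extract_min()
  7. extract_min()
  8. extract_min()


insert(47) -> [47]
extract_min()->47, []
insert(30) -> [30]
insert(3) -> [3, 30]
insert(50) -> [3, 30, 50]
extract_min()->3, [30, 50]
extract_min()->30, [50]
extract_min()->50, []

Final heap: []


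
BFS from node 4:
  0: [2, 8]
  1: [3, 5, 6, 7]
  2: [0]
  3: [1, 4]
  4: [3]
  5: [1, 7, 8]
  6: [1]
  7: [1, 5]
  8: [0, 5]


Visit 4, enqueue [3]
Visit 3, enqueue [1]
Visit 1, enqueue [5, 6, 7]
Visit 5, enqueue [8]
Visit 6, enqueue []
Visit 7, enqueue []
Visit 8, enqueue [0]
Visit 0, enqueue [2]
Visit 2, enqueue []

BFS order: [4, 3, 1, 5, 6, 7, 8, 0, 2]


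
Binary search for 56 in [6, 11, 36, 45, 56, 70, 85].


Step 1: lo=0, hi=6, mid=3, val=45
Step 2: lo=4, hi=6, mid=5, val=70
Step 3: lo=4, hi=4, mid=4, val=56

Found at index 4


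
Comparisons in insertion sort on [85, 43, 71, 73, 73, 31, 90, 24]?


Algorithm: insertion sort
Input: [85, 43, 71, 73, 73, 31, 90, 24]
Sorted: [24, 31, 43, 71, 73, 73, 85, 90]

20


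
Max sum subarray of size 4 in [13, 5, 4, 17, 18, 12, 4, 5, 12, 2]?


[0:4]: 39
[1:5]: 44
[2:6]: 51
[3:7]: 51
[4:8]: 39
[5:9]: 33
[6:10]: 23

Max: 51 at [2:6]


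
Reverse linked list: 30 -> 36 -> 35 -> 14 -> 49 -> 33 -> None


Step 1: curr=30, set curr.next=prev(None) | reversed so far: 30
Step 2: curr=36, set curr.next=prev(30) | reversed so far: 36 -> 30
Step 3: curr=35, set curr.next=prev(36) | reversed so far: 35 -> 36 -> 30
Step 4: curr=14, set curr.next=prev(35) | reversed so far: 14 -> 35 -> 36 -> 30
Step 5: curr=49, set curr.next=prev(14) | reversed so far: 49 -> 14 -> 35 -> 36 -> 30
Step 6: curr=33, set curr.next=prev(49) | reversed so far: 33 -> 49 -> 14 -> 35 -> 36 -> 30

33 -> 49 -> 14 -> 35 -> 36 -> 30 -> None


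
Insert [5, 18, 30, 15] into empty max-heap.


Insert 5: [5]
Insert 18: [18, 5]
Insert 30: [30, 5, 18]
Insert 15: [30, 15, 18, 5]

Final heap: [30, 15, 18, 5]


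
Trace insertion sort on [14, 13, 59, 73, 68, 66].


Initial: [14, 13, 59, 73, 68, 66]
Insert 13: [13, 14, 59, 73, 68, 66]
Insert 59: [13, 14, 59, 73, 68, 66]
Insert 73: [13, 14, 59, 73, 68, 66]
Insert 68: [13, 14, 59, 68, 73, 66]
Insert 66: [13, 14, 59, 66, 68, 73]

Sorted: [13, 14, 59, 66, 68, 73]


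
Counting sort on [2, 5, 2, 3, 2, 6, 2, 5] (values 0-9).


Input: [2, 5, 2, 3, 2, 6, 2, 5]
Counts: [0, 0, 4, 1, 0, 2, 1, 0, 0, 0]

Sorted: [2, 2, 2, 2, 3, 5, 5, 6]


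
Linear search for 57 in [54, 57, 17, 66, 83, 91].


i=0: 54!=57
i=1: 57==57 found!

Found at 1, 2 comps


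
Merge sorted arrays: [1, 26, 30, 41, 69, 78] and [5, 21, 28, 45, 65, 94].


Take 1 from A
Take 5 from B
Take 21 from B
Take 26 from A
Take 28 from B
Take 30 from A
Take 41 from A
Take 45 from B
Take 65 from B
Take 69 from A
Take 78 from A

Merged: [1, 5, 21, 26, 28, 30, 41, 45, 65, 69, 78, 94]


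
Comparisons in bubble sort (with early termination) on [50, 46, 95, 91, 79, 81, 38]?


Algorithm: bubble sort (with early termination)
Input: [50, 46, 95, 91, 79, 81, 38]
Sorted: [38, 46, 50, 79, 81, 91, 95]

21


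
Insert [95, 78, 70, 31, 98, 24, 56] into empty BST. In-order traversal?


Insert 95: root
Insert 78: L from 95
Insert 70: L from 95 -> L from 78
Insert 31: L from 95 -> L from 78 -> L from 70
Insert 98: R from 95
Insert 24: L from 95 -> L from 78 -> L from 70 -> L from 31
Insert 56: L from 95 -> L from 78 -> L from 70 -> R from 31

In-order: [24, 31, 56, 70, 78, 95, 98]


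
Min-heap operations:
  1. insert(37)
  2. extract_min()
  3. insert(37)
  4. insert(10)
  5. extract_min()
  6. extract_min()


insert(37) -> [37]
extract_min()->37, []
insert(37) -> [37]
insert(10) -> [10, 37]
extract_min()->10, [37]
extract_min()->37, []

Final heap: []


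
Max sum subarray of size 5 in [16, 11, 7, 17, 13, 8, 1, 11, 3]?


[0:5]: 64
[1:6]: 56
[2:7]: 46
[3:8]: 50
[4:9]: 36

Max: 64 at [0:5]


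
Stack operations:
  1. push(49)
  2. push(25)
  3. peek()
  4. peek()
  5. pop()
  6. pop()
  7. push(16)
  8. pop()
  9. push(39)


push(49) -> [49]
push(25) -> [49, 25]
peek()->25
peek()->25
pop()->25, [49]
pop()->49, []
push(16) -> [16]
pop()->16, []
push(39) -> [39]

Final stack: [39]


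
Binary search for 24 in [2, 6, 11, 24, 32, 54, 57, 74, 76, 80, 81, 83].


Step 1: lo=0, hi=11, mid=5, val=54
Step 2: lo=0, hi=4, mid=2, val=11
Step 3: lo=3, hi=4, mid=3, val=24

Found at index 3


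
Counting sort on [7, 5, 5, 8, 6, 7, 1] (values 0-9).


Input: [7, 5, 5, 8, 6, 7, 1]
Counts: [0, 1, 0, 0, 0, 2, 1, 2, 1, 0]

Sorted: [1, 5, 5, 6, 7, 7, 8]


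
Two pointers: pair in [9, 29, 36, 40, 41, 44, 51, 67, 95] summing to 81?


lo=0(9)+hi=8(95)=104
lo=0(9)+hi=7(67)=76
lo=1(29)+hi=7(67)=96
lo=1(29)+hi=6(51)=80
lo=2(36)+hi=6(51)=87
lo=2(36)+hi=5(44)=80
lo=3(40)+hi=5(44)=84
lo=3(40)+hi=4(41)=81

Yes: 40+41=81


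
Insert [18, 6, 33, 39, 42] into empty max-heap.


Insert 18: [18]
Insert 6: [18, 6]
Insert 33: [33, 6, 18]
Insert 39: [39, 33, 18, 6]
Insert 42: [42, 39, 18, 6, 33]

Final heap: [42, 39, 18, 6, 33]


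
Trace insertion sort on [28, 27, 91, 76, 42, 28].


Initial: [28, 27, 91, 76, 42, 28]
Insert 27: [27, 28, 91, 76, 42, 28]
Insert 91: [27, 28, 91, 76, 42, 28]
Insert 76: [27, 28, 76, 91, 42, 28]
Insert 42: [27, 28, 42, 76, 91, 28]
Insert 28: [27, 28, 28, 42, 76, 91]

Sorted: [27, 28, 28, 42, 76, 91]


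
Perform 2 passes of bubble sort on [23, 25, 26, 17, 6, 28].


Initial: [23, 25, 26, 17, 6, 28]
Pass 1: [23, 25, 17, 6, 26, 28] (2 swaps)
Pass 2: [23, 17, 6, 25, 26, 28] (2 swaps)

After 2 passes: [23, 17, 6, 25, 26, 28]


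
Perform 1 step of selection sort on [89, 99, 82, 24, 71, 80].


Initial: [89, 99, 82, 24, 71, 80]
Step 1: min=24 at 3
  Swap: [24, 99, 82, 89, 71, 80]

After 1 step: [24, 99, 82, 89, 71, 80]


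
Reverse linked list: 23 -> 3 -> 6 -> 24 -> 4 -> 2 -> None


Step 1: curr=23, set curr.next=prev(None) | reversed so far: 23
Step 2: curr=3, set curr.next=prev(23) | reversed so far: 3 -> 23
Step 3: curr=6, set curr.next=prev(3) | reversed so far: 6 -> 3 -> 23
Step 4: curr=24, set curr.next=prev(6) | reversed so far: 24 -> 6 -> 3 -> 23
Step 5: curr=4, set curr.next=prev(24) | reversed so far: 4 -> 24 -> 6 -> 3 -> 23
Step 6: curr=2, set curr.next=prev(4) | reversed so far: 2 -> 4 -> 24 -> 6 -> 3 -> 23

2 -> 4 -> 24 -> 6 -> 3 -> 23 -> None


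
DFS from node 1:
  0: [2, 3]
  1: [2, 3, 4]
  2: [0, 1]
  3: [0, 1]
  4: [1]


Visit 1, push [4, 3, 2]
Visit 2, push [0]
Visit 0, push [3]
Visit 3, push []
Visit 4, push []

DFS order: [1, 2, 0, 3, 4]


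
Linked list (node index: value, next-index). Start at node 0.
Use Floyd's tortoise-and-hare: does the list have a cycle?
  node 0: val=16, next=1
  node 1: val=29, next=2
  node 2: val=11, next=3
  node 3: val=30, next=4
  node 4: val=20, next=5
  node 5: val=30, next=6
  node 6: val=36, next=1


Floyd's tortoise (slow, +1) and hare (fast, +2):
  init: slow=0, fast=0
  step 1: slow=1, fast=2
  step 2: slow=2, fast=4
  step 3: slow=3, fast=6
  step 4: slow=4, fast=2
  step 5: slow=5, fast=4
  step 6: slow=6, fast=6
  slow == fast at node 6: cycle detected

Cycle: yes


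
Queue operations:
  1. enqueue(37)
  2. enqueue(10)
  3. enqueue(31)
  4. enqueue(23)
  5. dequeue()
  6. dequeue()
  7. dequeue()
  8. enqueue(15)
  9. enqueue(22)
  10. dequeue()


enqueue(37) -> [37]
enqueue(10) -> [37, 10]
enqueue(31) -> [37, 10, 31]
enqueue(23) -> [37, 10, 31, 23]
dequeue()->37, [10, 31, 23]
dequeue()->10, [31, 23]
dequeue()->31, [23]
enqueue(15) -> [23, 15]
enqueue(22) -> [23, 15, 22]
dequeue()->23, [15, 22]

Final queue: [15, 22]


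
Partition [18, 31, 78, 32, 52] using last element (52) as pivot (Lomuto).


Pivot: 52
  18 <= 52: advance i (no swap)
  31 <= 52: advance i (no swap)
  32 <= 52: swap -> [18, 31, 32, 78, 52]
Place pivot at 3: [18, 31, 32, 52, 78]

Partitioned: [18, 31, 32, 52, 78]


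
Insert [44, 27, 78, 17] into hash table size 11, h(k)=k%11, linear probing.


Insert 44: h=0 -> slot 0
Insert 27: h=5 -> slot 5
Insert 78: h=1 -> slot 1
Insert 17: h=6 -> slot 6

Table: [44, 78, None, None, None, 27, 17, None, None, None, None]


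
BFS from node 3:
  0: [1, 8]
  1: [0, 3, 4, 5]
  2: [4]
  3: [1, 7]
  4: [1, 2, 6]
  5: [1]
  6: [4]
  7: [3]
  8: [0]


Visit 3, enqueue [1, 7]
Visit 1, enqueue [0, 4, 5]
Visit 7, enqueue []
Visit 0, enqueue [8]
Visit 4, enqueue [2, 6]
Visit 5, enqueue []
Visit 8, enqueue []
Visit 2, enqueue []
Visit 6, enqueue []

BFS order: [3, 1, 7, 0, 4, 5, 8, 2, 6]


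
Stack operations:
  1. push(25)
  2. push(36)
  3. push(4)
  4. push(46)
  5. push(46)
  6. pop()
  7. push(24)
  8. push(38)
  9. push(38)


push(25) -> [25]
push(36) -> [25, 36]
push(4) -> [25, 36, 4]
push(46) -> [25, 36, 4, 46]
push(46) -> [25, 36, 4, 46, 46]
pop()->46, [25, 36, 4, 46]
push(24) -> [25, 36, 4, 46, 24]
push(38) -> [25, 36, 4, 46, 24, 38]
push(38) -> [25, 36, 4, 46, 24, 38, 38]

Final stack: [25, 36, 4, 46, 24, 38, 38]


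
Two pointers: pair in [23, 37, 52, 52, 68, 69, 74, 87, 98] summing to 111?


lo=0(23)+hi=8(98)=121
lo=0(23)+hi=7(87)=110
lo=1(37)+hi=7(87)=124
lo=1(37)+hi=6(74)=111

Yes: 37+74=111


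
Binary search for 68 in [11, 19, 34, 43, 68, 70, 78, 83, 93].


Step 1: lo=0, hi=8, mid=4, val=68

Found at index 4


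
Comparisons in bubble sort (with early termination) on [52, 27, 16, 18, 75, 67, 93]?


Algorithm: bubble sort (with early termination)
Input: [52, 27, 16, 18, 75, 67, 93]
Sorted: [16, 18, 27, 52, 67, 75, 93]

15


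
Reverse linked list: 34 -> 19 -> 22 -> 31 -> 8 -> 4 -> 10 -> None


Step 1: curr=34, set curr.next=prev(None) | reversed so far: 34
Step 2: curr=19, set curr.next=prev(34) | reversed so far: 19 -> 34
Step 3: curr=22, set curr.next=prev(19) | reversed so far: 22 -> 19 -> 34
Step 4: curr=31, set curr.next=prev(22) | reversed so far: 31 -> 22 -> 19 -> 34
Step 5: curr=8, set curr.next=prev(31) | reversed so far: 8 -> 31 -> 22 -> 19 -> 34
Step 6: curr=4, set curr.next=prev(8) | reversed so far: 4 -> 8 -> 31 -> 22 -> 19 -> 34
Step 7: curr=10, set curr.next=prev(4) | reversed so far: 10 -> 4 -> 8 -> 31 -> 22 -> 19 -> 34

10 -> 4 -> 8 -> 31 -> 22 -> 19 -> 34 -> None


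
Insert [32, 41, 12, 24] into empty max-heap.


Insert 32: [32]
Insert 41: [41, 32]
Insert 12: [41, 32, 12]
Insert 24: [41, 32, 12, 24]

Final heap: [41, 32, 12, 24]


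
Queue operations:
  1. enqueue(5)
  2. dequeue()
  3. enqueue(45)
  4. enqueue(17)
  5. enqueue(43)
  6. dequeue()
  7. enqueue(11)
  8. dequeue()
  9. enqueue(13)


enqueue(5) -> [5]
dequeue()->5, []
enqueue(45) -> [45]
enqueue(17) -> [45, 17]
enqueue(43) -> [45, 17, 43]
dequeue()->45, [17, 43]
enqueue(11) -> [17, 43, 11]
dequeue()->17, [43, 11]
enqueue(13) -> [43, 11, 13]

Final queue: [43, 11, 13]


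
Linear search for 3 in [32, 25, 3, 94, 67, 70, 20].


i=0: 32!=3
i=1: 25!=3
i=2: 3==3 found!

Found at 2, 3 comps


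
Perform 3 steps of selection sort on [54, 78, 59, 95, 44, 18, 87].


Initial: [54, 78, 59, 95, 44, 18, 87]
Step 1: min=18 at 5
  Swap: [18, 78, 59, 95, 44, 54, 87]
Step 2: min=44 at 4
  Swap: [18, 44, 59, 95, 78, 54, 87]
Step 3: min=54 at 5
  Swap: [18, 44, 54, 95, 78, 59, 87]

After 3 steps: [18, 44, 54, 95, 78, 59, 87]


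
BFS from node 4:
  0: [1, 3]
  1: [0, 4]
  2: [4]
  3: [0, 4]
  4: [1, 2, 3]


Visit 4, enqueue [1, 2, 3]
Visit 1, enqueue [0]
Visit 2, enqueue []
Visit 3, enqueue []
Visit 0, enqueue []

BFS order: [4, 1, 2, 3, 0]


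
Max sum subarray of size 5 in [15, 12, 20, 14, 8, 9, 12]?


[0:5]: 69
[1:6]: 63
[2:7]: 63

Max: 69 at [0:5]


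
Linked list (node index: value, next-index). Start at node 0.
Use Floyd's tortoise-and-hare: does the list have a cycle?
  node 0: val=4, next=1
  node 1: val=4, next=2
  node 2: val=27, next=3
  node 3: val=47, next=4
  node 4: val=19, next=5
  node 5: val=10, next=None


Floyd's tortoise (slow, +1) and hare (fast, +2):
  init: slow=0, fast=0
  step 1: slow=1, fast=2
  step 2: slow=2, fast=4
  step 3: fast 4->5->None, no cycle

Cycle: no
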